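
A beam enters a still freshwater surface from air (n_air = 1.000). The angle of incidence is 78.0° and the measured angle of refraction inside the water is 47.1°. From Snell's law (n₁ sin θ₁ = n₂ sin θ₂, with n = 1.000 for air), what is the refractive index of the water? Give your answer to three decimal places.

n = sin θ_i / sin θ_r = sin 78.0° / sin 47.1° = 0.9781 / 0.7325 = 1.3353.

1.335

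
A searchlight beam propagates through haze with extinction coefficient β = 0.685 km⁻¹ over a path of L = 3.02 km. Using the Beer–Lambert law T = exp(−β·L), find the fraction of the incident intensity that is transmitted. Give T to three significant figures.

0.126

τ = β·L = 0.685 × 3.02 = 2.0687.
T = exp(−2.0687) = 0.1263.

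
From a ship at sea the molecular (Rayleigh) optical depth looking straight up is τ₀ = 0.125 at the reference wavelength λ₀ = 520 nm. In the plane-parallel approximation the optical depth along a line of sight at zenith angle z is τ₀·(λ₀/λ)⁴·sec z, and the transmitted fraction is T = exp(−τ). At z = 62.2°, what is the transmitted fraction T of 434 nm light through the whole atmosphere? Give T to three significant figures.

0.576

sec 62.2° = 2.1441.
τ = 0.125 × (520/434)⁴ × 2.1441 = 0.125 × 2.0609 × 2.1441 = 0.5524.
T = exp(−0.5524) = 0.5756.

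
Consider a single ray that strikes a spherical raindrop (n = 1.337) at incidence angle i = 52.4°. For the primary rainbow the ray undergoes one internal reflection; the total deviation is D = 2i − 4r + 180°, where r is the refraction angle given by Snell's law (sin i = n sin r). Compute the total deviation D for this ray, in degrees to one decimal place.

139.4°

sin r = sin 52.4° / 1.337 = 0.7923/1.337 = 0.5926; r = 36.34°.
D = 2·52.4° − 4·36.34° + 180° = 104.80° − 145.36° + 180° = 139.44°.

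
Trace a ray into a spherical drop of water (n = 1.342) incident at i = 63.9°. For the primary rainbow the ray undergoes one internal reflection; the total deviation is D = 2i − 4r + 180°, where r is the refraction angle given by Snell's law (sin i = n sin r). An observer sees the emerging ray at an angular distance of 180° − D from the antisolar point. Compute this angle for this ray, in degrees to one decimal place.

40.2°

sin r = sin 63.9° / 1.342 = 0.8980/1.342 = 0.6692; r = 42.00°.
D = 2·63.9° − 4·42.00° + 180° = 127.80° − 168.01° + 180° = 139.79°.
Angle from antisolar point = 180° − D = 40.21°.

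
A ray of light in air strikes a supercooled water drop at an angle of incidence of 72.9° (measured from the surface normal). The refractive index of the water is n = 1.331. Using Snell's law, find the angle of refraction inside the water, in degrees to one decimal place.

Snell: sin θ_r = sin θ_i / n = sin 72.9° / 1.331 = 0.9558 / 1.331 = 0.7181.
θ_r = arcsin(0.7181) = 45.90°.

45.9°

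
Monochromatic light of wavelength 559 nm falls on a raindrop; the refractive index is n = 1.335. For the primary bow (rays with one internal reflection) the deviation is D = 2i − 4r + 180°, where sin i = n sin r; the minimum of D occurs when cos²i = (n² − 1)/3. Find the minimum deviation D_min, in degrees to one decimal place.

cos²i = (1.78222 − 1)/3 = 0.26074; i = arccos(0.51063) = 59.294°.
sin r = sin 59.294°/1.335 = 0.64405; r = 40.094°.
D_min = 2·59.294° − 4·40.094° + 180° = 138.212°.

138.2°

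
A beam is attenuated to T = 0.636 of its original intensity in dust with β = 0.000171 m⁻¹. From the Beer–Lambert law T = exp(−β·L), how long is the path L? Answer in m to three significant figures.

2650 m

Beer–Lambert: T = exp(−βL) ⇒ L = −ln(T)/β = −ln(0.636)/0.000171 = 0.4526/0.000171 = 2647 m.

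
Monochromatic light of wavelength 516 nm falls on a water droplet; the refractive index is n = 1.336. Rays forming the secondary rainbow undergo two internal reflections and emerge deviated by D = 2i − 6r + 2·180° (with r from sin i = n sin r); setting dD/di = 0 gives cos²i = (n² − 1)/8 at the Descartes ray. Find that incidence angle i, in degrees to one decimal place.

71.7°

cos²i = (1.336² − 1)/8 = (1.78490 − 1)/8 = 0.09811.
cos i = 0.31323, so i = 71.746°.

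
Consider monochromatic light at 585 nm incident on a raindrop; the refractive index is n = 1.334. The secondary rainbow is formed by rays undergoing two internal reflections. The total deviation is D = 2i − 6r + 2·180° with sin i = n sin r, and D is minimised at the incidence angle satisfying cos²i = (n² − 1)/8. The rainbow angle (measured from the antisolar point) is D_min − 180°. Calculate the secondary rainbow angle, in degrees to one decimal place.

51.2°

cos²i = (1.77956 − 1)/8 = 0.09744; i = arccos(0.31216) = 71.810°.
sin r = sin 71.810°/1.334 = 0.71217; r = 45.411°.
D_min = 2·71.810° − 6·45.411° + 360° = 231.153°.
Rainbow angle = D_min − 180° = 51.153°.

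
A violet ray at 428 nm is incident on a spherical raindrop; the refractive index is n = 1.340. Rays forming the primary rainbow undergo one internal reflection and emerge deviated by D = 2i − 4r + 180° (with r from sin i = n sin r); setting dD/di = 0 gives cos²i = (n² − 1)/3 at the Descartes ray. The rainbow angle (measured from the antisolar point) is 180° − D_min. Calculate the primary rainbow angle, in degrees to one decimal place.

41.1°

cos²i = (1.79560 − 1)/3 = 0.26520; i = arccos(0.51498) = 59.004°.
sin r = sin 59.004°/1.340 = 0.63971; r = 39.770°.
D_min = 2·59.004° − 4·39.770° + 180° = 138.929°.
Rainbow angle = 180° − D_min = 41.071°.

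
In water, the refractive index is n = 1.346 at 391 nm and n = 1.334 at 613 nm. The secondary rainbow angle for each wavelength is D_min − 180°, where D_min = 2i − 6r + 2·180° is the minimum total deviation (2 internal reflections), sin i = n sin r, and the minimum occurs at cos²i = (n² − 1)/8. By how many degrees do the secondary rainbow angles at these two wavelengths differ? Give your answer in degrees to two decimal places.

At 391 nm (n = 1.346): cos²i = 0.10146 → i = 71.426°, r = 44.768°, D_min = 234.241°, rainbow angle = 54.241°.
At 613 nm (n = 1.334): cos²i = 0.09744 → i = 71.810°, r = 45.411°, D_min = 231.153°, rainbow angle = 51.153°.
Angular width = |54.241° − 51.153°| = 3.088°.

3.09°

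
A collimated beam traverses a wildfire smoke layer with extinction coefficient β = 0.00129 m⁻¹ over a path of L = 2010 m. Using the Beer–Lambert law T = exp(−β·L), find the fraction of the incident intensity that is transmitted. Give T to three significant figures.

τ = β·L = 0.00129 × 2010 = 2.5929.
T = exp(−2.5929) = 0.0748.

0.0748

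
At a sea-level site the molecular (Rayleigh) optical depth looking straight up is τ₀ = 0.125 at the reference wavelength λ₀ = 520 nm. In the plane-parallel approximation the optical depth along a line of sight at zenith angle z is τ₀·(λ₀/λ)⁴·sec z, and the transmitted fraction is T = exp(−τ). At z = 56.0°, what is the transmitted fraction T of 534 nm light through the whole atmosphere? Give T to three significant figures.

0.818

sec 56.0° = 1.7883.
τ = 0.125 × (520/534)⁴ × 1.7883 = 0.125 × 0.8992 × 1.7883 = 0.2010.
T = exp(−0.2010) = 0.8179.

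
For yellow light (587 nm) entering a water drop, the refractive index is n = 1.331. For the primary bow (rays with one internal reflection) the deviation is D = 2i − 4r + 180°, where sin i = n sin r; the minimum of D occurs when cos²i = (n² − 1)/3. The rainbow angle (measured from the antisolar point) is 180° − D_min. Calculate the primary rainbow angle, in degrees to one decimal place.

cos²i = (1.77156 − 1)/3 = 0.25719; i = arccos(0.50714) = 59.527°.
sin r = sin 59.527°/1.331 = 0.64753; r = 40.356°.
D_min = 2·59.527° − 4·40.356° + 180° = 137.630°.
Rainbow angle = 180° − D_min = 42.370°.

42.4°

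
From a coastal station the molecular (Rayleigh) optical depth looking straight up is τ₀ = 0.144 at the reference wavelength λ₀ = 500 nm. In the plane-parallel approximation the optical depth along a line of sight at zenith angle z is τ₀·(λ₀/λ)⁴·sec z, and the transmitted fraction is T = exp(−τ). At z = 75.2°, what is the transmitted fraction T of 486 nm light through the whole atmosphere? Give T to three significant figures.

sec 75.2° = 3.9147.
τ = 0.144 × (500/486)⁴ × 3.9147 = 0.144 × 1.1203 × 3.9147 = 0.6315.
T = exp(−0.6315) = 0.5318.

0.532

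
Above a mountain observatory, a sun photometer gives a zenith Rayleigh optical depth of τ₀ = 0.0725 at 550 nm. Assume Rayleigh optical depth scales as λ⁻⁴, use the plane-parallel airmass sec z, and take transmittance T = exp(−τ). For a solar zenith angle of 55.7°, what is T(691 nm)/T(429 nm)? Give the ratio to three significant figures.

1.34

Airmass: sec 55.7° = 1.7745.
τ(691 nm) = 0.0725 × (550/691)⁴ × 1.7745 = 0.0725 × 0.4014 × 1.7745 = 0.0516.
τ(429 nm) = 0.0725 × (550/429)⁴ × 1.7745 = 0.0725 × 2.7016 × 1.7745 = 0.3476.
T(691)/T(429) = exp(τ_B − τ_A) = exp(0.2959) = 1.3444.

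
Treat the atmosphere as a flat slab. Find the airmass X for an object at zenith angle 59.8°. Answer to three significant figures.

X = sec z = 1/cos 59.8° = 1/0.5030 = 1.9880.

1.99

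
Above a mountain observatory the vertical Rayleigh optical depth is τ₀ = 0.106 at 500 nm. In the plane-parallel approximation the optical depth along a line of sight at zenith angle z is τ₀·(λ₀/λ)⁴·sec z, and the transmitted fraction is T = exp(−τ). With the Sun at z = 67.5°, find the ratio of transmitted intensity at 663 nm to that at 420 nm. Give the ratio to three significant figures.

Airmass: sec 67.5° = 2.6131.
τ(663 nm) = 0.106 × (500/663)⁴ × 2.6131 = 0.106 × 0.3235 × 2.6131 = 0.0896.
τ(420 nm) = 0.106 × (500/420)⁴ × 2.6131 = 0.106 × 2.0086 × 2.6131 = 0.5564.
T(663)/T(420) = exp(τ_B − τ_A) = exp(0.4668) = 1.5948.

1.59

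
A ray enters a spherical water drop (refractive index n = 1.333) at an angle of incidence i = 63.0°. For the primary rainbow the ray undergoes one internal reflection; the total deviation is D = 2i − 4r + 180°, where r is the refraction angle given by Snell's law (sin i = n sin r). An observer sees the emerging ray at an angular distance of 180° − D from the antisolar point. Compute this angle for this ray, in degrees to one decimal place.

sin r = sin 63.0° / 1.333 = 0.8910/1.333 = 0.6684; r = 41.95°.
D = 2·63.0° − 4·41.95° + 180° = 126.00° − 167.78° + 180° = 138.22°.
Angle from antisolar point = 180° − D = 41.78°.

41.8°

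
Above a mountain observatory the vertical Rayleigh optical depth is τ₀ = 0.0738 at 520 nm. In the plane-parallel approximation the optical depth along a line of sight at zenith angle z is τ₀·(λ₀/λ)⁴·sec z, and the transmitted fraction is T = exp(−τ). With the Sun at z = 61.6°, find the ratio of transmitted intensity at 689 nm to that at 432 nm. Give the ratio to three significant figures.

1.32

Airmass: sec 61.6° = 2.1025.
τ(689 nm) = 0.0738 × (520/689)⁴ × 2.1025 = 0.0738 × 0.3244 × 2.1025 = 0.0503.
τ(432 nm) = 0.0738 × (520/432)⁴ × 2.1025 = 0.0738 × 2.0993 × 2.1025 = 0.3257.
T(689)/T(432) = exp(τ_B − τ_A) = exp(0.2754) = 1.3171.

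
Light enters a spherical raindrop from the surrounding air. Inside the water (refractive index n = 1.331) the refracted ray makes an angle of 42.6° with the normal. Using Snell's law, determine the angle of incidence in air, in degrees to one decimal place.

64.3°

Snell: sin θ_i = n · sin θ_r = 1.331 × sin 42.6° = 1.331 × 0.6769 = 0.9009.
θ_i = arcsin(0.9009) = 64.28°.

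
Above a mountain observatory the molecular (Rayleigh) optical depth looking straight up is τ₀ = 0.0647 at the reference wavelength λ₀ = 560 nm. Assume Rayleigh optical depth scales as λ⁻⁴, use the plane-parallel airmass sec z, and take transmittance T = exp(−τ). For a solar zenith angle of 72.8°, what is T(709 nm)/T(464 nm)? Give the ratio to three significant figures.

1.46

Airmass: sec 72.8° = 3.3817.
τ(709 nm) = 0.0647 × (560/709)⁴ × 3.3817 = 0.0647 × 0.3892 × 3.3817 = 0.0852.
τ(464 nm) = 0.0647 × (560/464)⁴ × 3.3817 = 0.0647 × 2.1217 × 3.3817 = 0.4642.
T(709)/T(464) = exp(τ_B − τ_A) = exp(0.3791) = 1.4609.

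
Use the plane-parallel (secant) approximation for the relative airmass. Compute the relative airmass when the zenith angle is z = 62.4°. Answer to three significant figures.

2.16

X = sec z = 1/cos 62.4° = 1/0.4633 = 2.1584.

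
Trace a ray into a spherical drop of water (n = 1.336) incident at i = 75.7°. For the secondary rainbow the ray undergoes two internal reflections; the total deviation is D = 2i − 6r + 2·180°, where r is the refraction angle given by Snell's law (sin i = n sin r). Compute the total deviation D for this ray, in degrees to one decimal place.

sin r = sin 75.7° / 1.336 = 0.9690/1.336 = 0.7253; r = 46.49°.
D = 2·75.7° − 6·46.49° + 2·180° = 151.40° − 278.97° + 360° = 232.43°.

232.4°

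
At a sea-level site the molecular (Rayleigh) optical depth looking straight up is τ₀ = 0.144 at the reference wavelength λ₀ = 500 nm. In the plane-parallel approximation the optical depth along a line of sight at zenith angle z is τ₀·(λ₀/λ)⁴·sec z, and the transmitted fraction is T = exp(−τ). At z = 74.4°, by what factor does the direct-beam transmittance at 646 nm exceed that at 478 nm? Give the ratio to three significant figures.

Airmass: sec 74.4° = 3.7186.
τ(646 nm) = 0.144 × (500/646)⁴ × 3.7186 = 0.144 × 0.3589 × 3.7186 = 0.1922.
τ(478 nm) = 0.144 × (500/478)⁴ × 3.7186 = 0.144 × 1.1972 × 3.7186 = 0.6411.
T(646)/T(478) = exp(τ_B − τ_A) = exp(0.4489) = 1.5666.

1.57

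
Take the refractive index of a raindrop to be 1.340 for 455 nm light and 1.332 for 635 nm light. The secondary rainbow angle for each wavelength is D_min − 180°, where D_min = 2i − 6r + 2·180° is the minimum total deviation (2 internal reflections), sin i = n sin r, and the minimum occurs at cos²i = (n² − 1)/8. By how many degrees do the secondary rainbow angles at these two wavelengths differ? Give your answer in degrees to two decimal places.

At 455 nm (n = 1.340): cos²i = 0.09945 → i = 71.618°, r = 45.088°, D_min = 232.709°, rainbow angle = 52.709°.
At 635 nm (n = 1.332): cos²i = 0.09678 → i = 71.875°, r = 45.520°, D_min = 230.628°, rainbow angle = 50.628°.
Angular width = |52.709° − 50.628°| = 2.080°.

2.08°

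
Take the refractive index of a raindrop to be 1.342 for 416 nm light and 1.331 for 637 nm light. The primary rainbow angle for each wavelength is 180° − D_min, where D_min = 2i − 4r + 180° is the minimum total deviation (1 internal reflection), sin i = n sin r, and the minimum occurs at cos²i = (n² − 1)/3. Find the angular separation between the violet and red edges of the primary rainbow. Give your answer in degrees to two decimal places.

At 416 nm (n = 1.342): cos²i = 0.26699 → i = 58.888°, r = 39.641°, D_min = 139.213°, rainbow angle = 40.787°.
At 637 nm (n = 1.331): cos²i = 0.25719 → i = 59.527°, r = 40.356°, D_min = 137.630°, rainbow angle = 42.370°.
Angular width = |40.787° − 42.370°| = 1.583°.

1.58°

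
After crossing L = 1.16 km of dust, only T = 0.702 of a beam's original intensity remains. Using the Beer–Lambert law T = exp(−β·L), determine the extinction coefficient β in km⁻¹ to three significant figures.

Beer–Lambert: T = exp(−βL) ⇒ β = −ln(T)/L = −ln(0.702)/1.16 = 0.3538/1.16 = 0.305 km⁻¹.

0.305 km⁻¹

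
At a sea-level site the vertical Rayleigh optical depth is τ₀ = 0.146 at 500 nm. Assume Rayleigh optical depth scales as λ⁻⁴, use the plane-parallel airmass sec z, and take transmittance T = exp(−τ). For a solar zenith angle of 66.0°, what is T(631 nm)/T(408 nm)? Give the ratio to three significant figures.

1.95

Airmass: sec 66.0° = 2.4586.
τ(631 nm) = 0.146 × (500/631)⁴ × 2.4586 = 0.146 × 0.3942 × 2.4586 = 0.1415.
τ(408 nm) = 0.146 × (500/408)⁴ × 2.4586 = 0.146 × 2.2555 × 2.4586 = 0.8096.
T(631)/T(408) = exp(τ_B − τ_A) = exp(0.6681) = 1.9505.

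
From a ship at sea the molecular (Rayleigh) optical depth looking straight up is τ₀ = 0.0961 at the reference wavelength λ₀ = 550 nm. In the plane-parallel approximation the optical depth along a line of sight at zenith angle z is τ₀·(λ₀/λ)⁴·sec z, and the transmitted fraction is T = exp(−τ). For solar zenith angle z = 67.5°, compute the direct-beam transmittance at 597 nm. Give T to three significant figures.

sec 67.5° = 2.6131.
τ = 0.0961 × (550/597)⁴ × 2.6131 = 0.0961 × 0.7204 × 2.6131 = 0.1809.
T = exp(−0.1809) = 0.8345.

0.835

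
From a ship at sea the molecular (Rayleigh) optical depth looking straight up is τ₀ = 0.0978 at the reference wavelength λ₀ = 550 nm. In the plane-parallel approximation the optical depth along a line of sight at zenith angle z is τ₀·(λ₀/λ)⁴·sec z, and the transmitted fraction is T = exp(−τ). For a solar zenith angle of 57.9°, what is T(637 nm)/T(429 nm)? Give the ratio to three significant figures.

Airmass: sec 57.9° = 1.8818.
τ(637 nm) = 0.0978 × (550/637)⁴ × 1.8818 = 0.0978 × 0.5558 × 1.8818 = 0.1023.
τ(429 nm) = 0.0978 × (550/429)⁴ × 1.8818 = 0.0978 × 2.7016 × 1.8818 = 0.4972.
T(637)/T(429) = exp(τ_B − τ_A) = exp(0.3949) = 1.4843.

1.48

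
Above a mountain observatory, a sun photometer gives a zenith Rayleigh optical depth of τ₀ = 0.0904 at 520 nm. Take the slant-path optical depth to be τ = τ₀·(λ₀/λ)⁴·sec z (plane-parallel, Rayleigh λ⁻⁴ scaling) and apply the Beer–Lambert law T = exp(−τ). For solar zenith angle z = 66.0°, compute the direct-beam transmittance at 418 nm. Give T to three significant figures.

sec 66.0° = 2.4586.
τ = 0.0904 × (520/418)⁴ × 2.4586 = 0.0904 × 2.3950 × 2.4586 = 0.5323.
T = exp(−0.5323) = 0.5872.

0.587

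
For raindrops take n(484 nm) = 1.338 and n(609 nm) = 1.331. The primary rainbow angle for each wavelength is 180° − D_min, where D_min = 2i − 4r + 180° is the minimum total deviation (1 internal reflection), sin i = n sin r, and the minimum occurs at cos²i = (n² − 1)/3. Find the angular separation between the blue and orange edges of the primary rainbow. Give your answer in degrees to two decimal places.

At 484 nm (n = 1.338): cos²i = 0.26341 → i = 59.120°, r = 39.899°, D_min = 138.643°, rainbow angle = 41.357°.
At 609 nm (n = 1.331): cos²i = 0.25719 → i = 59.527°, r = 40.356°, D_min = 137.630°, rainbow angle = 42.370°.
Angular width = |41.357° − 42.370°| = 1.013°.

1.01°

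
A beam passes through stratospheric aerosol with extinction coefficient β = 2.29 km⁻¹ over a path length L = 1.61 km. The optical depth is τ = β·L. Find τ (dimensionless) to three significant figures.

3.69

τ = β·L = 2.29 × 1.61 = 3.6869.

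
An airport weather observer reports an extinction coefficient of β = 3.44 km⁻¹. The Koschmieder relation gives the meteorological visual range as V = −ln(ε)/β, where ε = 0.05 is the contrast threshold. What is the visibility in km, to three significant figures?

0.871 km

V = −ln(0.05) / 3.44 = 2.996 / 3.44 = 0.8709 km.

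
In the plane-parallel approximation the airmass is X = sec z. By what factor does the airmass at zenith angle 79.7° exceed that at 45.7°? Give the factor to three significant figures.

X(79.7°)/X(45.7°) = sec 79.7° / sec 45.7° = cos 45.7° / cos 79.7° = 0.6984/0.1788 = 3.9061.

3.91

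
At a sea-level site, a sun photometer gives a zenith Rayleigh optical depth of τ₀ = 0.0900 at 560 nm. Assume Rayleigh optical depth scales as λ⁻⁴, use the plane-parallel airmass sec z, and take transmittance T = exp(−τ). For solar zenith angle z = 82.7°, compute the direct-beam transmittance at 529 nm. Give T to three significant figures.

sec 82.7° = 7.8700.
τ = 0.0900 × (560/529)⁴ × 7.8700 = 0.0900 × 1.2558 × 7.8700 = 0.8895.
T = exp(−0.8895) = 0.4109.

0.411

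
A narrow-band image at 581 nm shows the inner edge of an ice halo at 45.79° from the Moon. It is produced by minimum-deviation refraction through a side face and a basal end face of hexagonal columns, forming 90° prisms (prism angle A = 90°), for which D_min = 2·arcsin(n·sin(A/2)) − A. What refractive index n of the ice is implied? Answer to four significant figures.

Rearranging: n = sin((D_min + A)/2) / sin(A/2).
(D_min + A)/2 = (45.79° + 90°)/2 = 67.895°.
n = sin 67.895° / sin 45° = 0.9265 / 0.7071 = 1.3103.

1.310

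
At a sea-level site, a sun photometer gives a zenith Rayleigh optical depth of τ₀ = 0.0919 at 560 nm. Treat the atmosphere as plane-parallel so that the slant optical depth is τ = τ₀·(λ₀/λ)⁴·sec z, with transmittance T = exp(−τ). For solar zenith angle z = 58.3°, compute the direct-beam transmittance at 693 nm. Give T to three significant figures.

sec 58.3° = 1.9031.
τ = 0.0919 × (560/693)⁴ × 1.9031 = 0.0919 × 0.4264 × 1.9031 = 0.0746.
T = exp(−0.0746) = 0.9281.

0.928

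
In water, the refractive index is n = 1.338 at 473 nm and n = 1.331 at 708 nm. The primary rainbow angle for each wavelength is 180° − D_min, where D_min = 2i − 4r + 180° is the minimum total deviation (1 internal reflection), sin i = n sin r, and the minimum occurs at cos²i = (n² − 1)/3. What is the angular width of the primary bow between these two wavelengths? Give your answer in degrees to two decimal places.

1.01°

At 473 nm (n = 1.338): cos²i = 0.26341 → i = 59.120°, r = 39.899°, D_min = 138.643°, rainbow angle = 41.357°.
At 708 nm (n = 1.331): cos²i = 0.25719 → i = 59.527°, r = 40.356°, D_min = 137.630°, rainbow angle = 42.370°.
Angular width = |41.357° − 42.370°| = 1.013°.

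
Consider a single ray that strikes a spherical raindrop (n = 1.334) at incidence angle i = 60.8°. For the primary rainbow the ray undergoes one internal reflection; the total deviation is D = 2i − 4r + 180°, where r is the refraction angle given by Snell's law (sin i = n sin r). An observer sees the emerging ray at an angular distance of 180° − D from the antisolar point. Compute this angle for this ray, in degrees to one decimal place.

41.9°

sin r = sin 60.8° / 1.334 = 0.8729/1.334 = 0.6544; r = 40.87°.
D = 2·60.8° − 4·40.87° + 180° = 121.60° − 163.49° + 180° = 138.11°.
Angle from antisolar point = 180° − D = 41.89°.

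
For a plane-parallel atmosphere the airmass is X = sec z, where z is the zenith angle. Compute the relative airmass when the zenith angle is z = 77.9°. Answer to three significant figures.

X = sec z = 1/cos 77.9° = 1/0.2096 = 4.7706.

4.77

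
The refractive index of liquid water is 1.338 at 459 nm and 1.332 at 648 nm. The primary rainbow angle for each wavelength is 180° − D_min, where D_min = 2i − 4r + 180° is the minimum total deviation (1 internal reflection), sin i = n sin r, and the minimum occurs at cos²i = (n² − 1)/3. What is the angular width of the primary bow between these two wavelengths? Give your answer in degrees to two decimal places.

At 459 nm (n = 1.338): cos²i = 0.26341 → i = 59.120°, r = 39.899°, D_min = 138.643°, rainbow angle = 41.357°.
At 648 nm (n = 1.332): cos²i = 0.25807 → i = 59.469°, r = 40.290°, D_min = 137.776°, rainbow angle = 42.224°.
Angular width = |41.357° − 42.224°| = 0.867°.

0.87°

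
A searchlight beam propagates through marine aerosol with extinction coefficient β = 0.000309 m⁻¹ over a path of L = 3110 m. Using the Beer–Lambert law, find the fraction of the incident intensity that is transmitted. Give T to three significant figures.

τ = β·L = 0.000309 × 3110 = 0.9610.
T = exp(−0.9610) = 0.3825.

0.383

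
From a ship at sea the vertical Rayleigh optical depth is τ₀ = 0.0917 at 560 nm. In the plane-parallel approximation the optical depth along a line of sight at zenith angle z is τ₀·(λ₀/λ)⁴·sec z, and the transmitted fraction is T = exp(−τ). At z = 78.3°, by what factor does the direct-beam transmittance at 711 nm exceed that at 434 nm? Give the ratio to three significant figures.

2.94

Airmass: sec 78.3° = 4.9313.
τ(711 nm) = 0.0917 × (560/711)⁴ × 4.9313 = 0.0917 × 0.3848 × 4.9313 = 0.1740.
τ(434 nm) = 0.0917 × (560/434)⁴ × 4.9313 = 0.0917 × 2.7720 × 4.9313 = 1.2535.
T(711)/T(434) = exp(τ_B − τ_A) = exp(1.0795) = 2.9431.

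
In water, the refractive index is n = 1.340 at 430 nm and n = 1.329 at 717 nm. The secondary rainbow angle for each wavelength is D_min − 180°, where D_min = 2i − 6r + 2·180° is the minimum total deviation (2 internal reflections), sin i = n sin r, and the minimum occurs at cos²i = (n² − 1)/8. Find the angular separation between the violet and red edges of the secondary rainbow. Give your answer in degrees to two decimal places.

At 430 nm (n = 1.340): cos²i = 0.09945 → i = 71.618°, r = 45.088°, D_min = 232.709°, rainbow angle = 52.709°.
At 717 nm (n = 1.329): cos²i = 0.09578 → i = 71.972°, r = 45.685°, D_min = 229.837°, rainbow angle = 49.837°.
Angular width = |52.709° − 49.837°| = 2.872°.

2.87°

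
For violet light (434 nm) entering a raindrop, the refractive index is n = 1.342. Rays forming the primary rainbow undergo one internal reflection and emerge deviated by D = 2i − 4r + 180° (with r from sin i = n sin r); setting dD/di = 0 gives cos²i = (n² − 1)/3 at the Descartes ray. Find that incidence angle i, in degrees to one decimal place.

58.9°

cos²i = (1.342² − 1)/3 = (1.80096 − 1)/3 = 0.26699.
cos i = 0.51671, so i = 58.888°.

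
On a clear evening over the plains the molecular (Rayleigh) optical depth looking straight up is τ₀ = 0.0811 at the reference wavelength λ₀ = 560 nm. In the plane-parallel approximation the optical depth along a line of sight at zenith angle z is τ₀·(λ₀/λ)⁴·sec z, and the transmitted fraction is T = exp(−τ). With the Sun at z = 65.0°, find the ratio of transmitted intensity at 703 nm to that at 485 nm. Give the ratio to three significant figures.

1.30

Airmass: sec 65.0° = 2.3662.
τ(703 nm) = 0.0811 × (560/703)⁴ × 2.3662 = 0.0811 × 0.4027 × 2.3662 = 0.0773.
τ(485 nm) = 0.0811 × (560/485)⁴ × 2.3662 = 0.0811 × 1.7774 × 2.3662 = 0.3411.
T(703)/T(485) = exp(τ_B − τ_A) = exp(0.2638) = 1.3019.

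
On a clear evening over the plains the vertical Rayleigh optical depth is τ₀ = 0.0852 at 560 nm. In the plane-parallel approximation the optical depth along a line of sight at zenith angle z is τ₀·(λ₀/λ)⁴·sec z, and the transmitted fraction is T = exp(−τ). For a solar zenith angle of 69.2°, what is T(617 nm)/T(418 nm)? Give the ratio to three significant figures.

Airmass: sec 69.2° = 2.8161.
τ(617 nm) = 0.0852 × (560/617)⁴ × 2.8161 = 0.0852 × 0.6786 × 2.8161 = 0.1628.
τ(418 nm) = 0.0852 × (560/418)⁴ × 2.8161 = 0.0852 × 3.2214 × 2.8161 = 0.7729.
T(617)/T(418) = exp(τ_B − τ_A) = exp(0.6101) = 1.8406.

1.84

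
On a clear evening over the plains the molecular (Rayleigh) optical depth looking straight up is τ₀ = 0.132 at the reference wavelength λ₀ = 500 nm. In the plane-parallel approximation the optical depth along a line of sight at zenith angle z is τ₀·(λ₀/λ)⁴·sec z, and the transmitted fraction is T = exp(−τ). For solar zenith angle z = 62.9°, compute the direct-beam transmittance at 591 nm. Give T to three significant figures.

sec 62.9° = 2.1952.
τ = 0.132 × (500/591)⁴ × 2.1952 = 0.132 × 0.5123 × 2.1952 = 0.1484.
T = exp(−0.1484) = 0.8620.

0.862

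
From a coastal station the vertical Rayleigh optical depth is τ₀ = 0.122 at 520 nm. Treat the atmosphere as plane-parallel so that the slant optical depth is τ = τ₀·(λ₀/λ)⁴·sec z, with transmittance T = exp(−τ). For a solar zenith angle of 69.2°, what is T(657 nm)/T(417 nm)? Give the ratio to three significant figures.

2.01

Airmass: sec 69.2° = 2.8161.
τ(657 nm) = 0.122 × (520/657)⁴ × 2.8161 = 0.122 × 0.3924 × 2.8161 = 0.1348.
τ(417 nm) = 0.122 × (520/417)⁴ × 2.8161 = 0.122 × 2.4181 × 2.8161 = 0.8307.
T(657)/T(417) = exp(τ_B − τ_A) = exp(0.6959) = 2.0056.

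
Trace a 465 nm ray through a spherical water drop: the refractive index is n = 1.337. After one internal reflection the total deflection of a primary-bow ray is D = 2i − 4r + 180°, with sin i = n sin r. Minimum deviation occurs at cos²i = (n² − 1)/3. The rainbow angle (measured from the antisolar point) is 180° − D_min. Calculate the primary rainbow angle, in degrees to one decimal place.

41.5°

cos²i = (1.78757 − 1)/3 = 0.26252; i = arccos(0.51237) = 59.178°.
sin r = sin 59.178°/1.337 = 0.64231; r = 39.964°.
D_min = 2·59.178° − 4·39.964° + 180° = 138.500°.
Rainbow angle = 180° − D_min = 41.500°.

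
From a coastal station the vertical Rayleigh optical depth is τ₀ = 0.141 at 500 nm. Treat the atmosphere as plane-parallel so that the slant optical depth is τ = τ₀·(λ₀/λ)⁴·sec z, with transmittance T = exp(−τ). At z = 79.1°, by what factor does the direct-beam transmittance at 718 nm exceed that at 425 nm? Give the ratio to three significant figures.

3.50

Airmass: sec 79.1° = 5.2883.
τ(718 nm) = 0.141 × (500/718)⁴ × 5.2883 = 0.141 × 0.2352 × 5.2883 = 0.1754.
τ(425 nm) = 0.141 × (500/425)⁴ × 5.2883 = 0.141 × 1.9157 × 5.2883 = 1.4284.
T(718)/T(425) = exp(τ_B − τ_A) = exp(1.2531) = 3.5011.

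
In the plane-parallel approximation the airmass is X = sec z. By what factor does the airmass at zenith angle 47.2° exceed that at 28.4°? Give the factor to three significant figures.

X(47.2°)/X(28.4°) = sec 47.2° / sec 28.4° = cos 28.4° / cos 47.2° = 0.8796/0.6794 = 1.2947.

1.29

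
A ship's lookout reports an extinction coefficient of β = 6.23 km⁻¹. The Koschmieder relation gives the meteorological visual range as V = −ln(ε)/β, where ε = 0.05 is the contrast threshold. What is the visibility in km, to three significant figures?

0.481 km

V = −ln(0.05) / 6.23 = 2.996 / 6.23 = 0.4809 km.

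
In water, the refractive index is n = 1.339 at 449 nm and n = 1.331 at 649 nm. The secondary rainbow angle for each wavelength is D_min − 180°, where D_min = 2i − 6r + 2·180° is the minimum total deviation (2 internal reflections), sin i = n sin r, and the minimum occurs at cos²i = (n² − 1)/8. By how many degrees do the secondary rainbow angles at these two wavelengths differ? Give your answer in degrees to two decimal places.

At 449 nm (n = 1.339): cos²i = 0.09912 → i = 71.650°, r = 45.141°, D_min = 232.451°, rainbow angle = 52.451°.
At 649 nm (n = 1.331): cos²i = 0.09645 → i = 71.907°, r = 45.575°, D_min = 230.365°, rainbow angle = 50.365°.
Angular width = |52.451° − 50.365°| = 2.086°.

2.09°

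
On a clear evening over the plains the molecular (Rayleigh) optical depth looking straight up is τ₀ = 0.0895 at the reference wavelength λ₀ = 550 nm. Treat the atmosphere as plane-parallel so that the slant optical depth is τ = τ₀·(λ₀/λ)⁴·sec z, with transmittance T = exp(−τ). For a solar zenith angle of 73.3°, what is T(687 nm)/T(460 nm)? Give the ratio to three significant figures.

Airmass: sec 73.3° = 3.4799.
τ(687 nm) = 0.0895 × (550/687)⁴ × 3.4799 = 0.0895 × 0.4108 × 3.4799 = 0.1279.
τ(460 nm) = 0.0895 × (550/460)⁴ × 3.4799 = 0.0895 × 2.0437 × 3.4799 = 0.6365.
T(687)/T(460) = exp(τ_B − τ_A) = exp(0.5086) = 1.6629.

1.66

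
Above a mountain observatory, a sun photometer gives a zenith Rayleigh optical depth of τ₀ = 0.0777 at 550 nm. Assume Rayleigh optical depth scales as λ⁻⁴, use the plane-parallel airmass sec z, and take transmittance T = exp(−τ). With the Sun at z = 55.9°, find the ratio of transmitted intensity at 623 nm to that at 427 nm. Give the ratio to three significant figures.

Airmass: sec 55.9° = 1.7837.
τ(623 nm) = 0.0777 × (550/623)⁴ × 1.7837 = 0.0777 × 0.6074 × 1.7837 = 0.0842.
τ(427 nm) = 0.0777 × (550/427)⁴ × 1.7837 = 0.0777 × 2.7526 × 1.7837 = 0.3815.
T(623)/T(427) = exp(τ_B − τ_A) = exp(0.2973) = 1.3462.

1.35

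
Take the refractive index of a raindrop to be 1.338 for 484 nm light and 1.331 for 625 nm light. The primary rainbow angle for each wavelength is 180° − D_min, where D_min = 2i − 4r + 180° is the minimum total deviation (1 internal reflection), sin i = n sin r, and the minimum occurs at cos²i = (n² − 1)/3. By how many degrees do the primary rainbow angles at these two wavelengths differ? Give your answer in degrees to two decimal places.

At 484 nm (n = 1.338): cos²i = 0.26341 → i = 59.120°, r = 39.899°, D_min = 138.643°, rainbow angle = 41.357°.
At 625 nm (n = 1.331): cos²i = 0.25719 → i = 59.527°, r = 40.356°, D_min = 137.630°, rainbow angle = 42.370°.
Angular width = |41.357° − 42.370°| = 1.013°.

1.01°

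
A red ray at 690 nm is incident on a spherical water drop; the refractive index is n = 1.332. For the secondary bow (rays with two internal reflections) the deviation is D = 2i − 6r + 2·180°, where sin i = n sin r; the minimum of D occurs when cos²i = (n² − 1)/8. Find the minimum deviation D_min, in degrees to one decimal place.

cos²i = (1.77422 − 1)/8 = 0.09678; i = arccos(0.31109) = 71.875°.
sin r = sin 71.875°/1.332 = 0.71350; r = 45.520°.
D_min = 2·71.875° − 6·45.520° + 360° = 230.628°.

230.6°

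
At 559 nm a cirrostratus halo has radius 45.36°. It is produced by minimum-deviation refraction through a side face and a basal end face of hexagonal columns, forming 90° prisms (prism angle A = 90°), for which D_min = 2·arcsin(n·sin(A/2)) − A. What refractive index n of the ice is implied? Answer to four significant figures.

Rearranging: n = sin((D_min + A)/2) / sin(A/2).
(D_min + A)/2 = (45.36° + 90°)/2 = 67.680°.
n = sin 67.680° / sin 45° = 0.9251 / 0.7071 = 1.3083.

1.308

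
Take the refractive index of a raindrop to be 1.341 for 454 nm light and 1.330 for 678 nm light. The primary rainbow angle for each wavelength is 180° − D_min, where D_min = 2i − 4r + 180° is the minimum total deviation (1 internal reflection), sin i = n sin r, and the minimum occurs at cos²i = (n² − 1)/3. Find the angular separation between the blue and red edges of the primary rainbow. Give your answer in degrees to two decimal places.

1.59°

At 454 nm (n = 1.341): cos²i = 0.26609 → i = 58.946°, r = 39.705°, D_min = 139.071°, rainbow angle = 40.929°.
At 678 nm (n = 1.330): cos²i = 0.25630 → i = 59.585°, r = 40.422°, D_min = 137.484°, rainbow angle = 42.516°.
Angular width = |40.929° − 42.516°| = 1.588°.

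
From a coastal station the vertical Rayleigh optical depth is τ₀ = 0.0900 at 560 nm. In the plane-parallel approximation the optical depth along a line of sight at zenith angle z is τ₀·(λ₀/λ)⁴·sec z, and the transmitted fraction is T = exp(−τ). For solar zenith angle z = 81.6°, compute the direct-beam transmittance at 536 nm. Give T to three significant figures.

sec 81.6° = 6.8454.
τ = 0.0900 × (560/536)⁴ × 6.8454 = 0.0900 × 1.1915 × 6.8454 = 0.7341.
T = exp(−0.7341) = 0.4800.

0.480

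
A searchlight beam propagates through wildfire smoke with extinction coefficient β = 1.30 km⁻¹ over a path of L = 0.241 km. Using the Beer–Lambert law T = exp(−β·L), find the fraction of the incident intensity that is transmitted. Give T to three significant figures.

τ = β·L = 1.30 × 0.241 = 0.3133.
T = exp(−0.3133) = 0.7310.

0.731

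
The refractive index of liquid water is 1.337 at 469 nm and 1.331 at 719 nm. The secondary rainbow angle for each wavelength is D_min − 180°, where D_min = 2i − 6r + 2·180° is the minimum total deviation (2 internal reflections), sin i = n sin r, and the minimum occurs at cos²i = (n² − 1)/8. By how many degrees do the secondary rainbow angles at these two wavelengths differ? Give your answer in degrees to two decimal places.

At 469 nm (n = 1.337): cos²i = 0.09845 → i = 71.714°, r = 45.249°, D_min = 231.934°, rainbow angle = 51.934°.
At 719 nm (n = 1.331): cos²i = 0.09645 → i = 71.907°, r = 45.575°, D_min = 230.365°, rainbow angle = 50.365°.
Angular width = |51.934° − 50.365°| = 1.569°.

1.57°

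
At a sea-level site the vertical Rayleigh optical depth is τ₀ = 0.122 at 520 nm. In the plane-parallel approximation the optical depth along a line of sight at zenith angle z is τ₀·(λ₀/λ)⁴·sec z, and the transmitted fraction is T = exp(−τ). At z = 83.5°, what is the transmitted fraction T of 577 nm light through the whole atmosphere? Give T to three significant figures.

0.491

sec 83.5° = 8.8337.
τ = 0.122 × (520/577)⁴ × 8.8337 = 0.122 × 0.6596 × 8.8337 = 0.7109.
T = exp(−0.7109) = 0.4912.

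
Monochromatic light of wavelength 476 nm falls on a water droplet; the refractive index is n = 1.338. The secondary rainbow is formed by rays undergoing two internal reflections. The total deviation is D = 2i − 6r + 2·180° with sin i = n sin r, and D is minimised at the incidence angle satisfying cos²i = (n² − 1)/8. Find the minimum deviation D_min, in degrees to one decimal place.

cos²i = (1.79024 − 1)/8 = 0.09878; i = arccos(0.31429) = 71.682°.
sin r = sin 71.682°/1.338 = 0.70951; r = 45.195°.
D_min = 2·71.682° − 6·45.195° + 360° = 232.193°.

232.2°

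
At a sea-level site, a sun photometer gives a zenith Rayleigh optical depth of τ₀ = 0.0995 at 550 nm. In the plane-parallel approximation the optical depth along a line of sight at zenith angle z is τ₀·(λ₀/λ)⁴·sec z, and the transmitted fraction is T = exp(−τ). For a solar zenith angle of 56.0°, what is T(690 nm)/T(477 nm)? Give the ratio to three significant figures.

1.27

Airmass: sec 56.0° = 1.7883.
τ(690 nm) = 0.0995 × (550/690)⁴ × 1.7883 = 0.0995 × 0.4037 × 1.7883 = 0.0718.
τ(477 nm) = 0.0995 × (550/477)⁴ × 1.7883 = 0.0995 × 1.7676 × 1.7883 = 0.3145.
T(690)/T(477) = exp(τ_B − τ_A) = exp(0.2427) = 1.2747.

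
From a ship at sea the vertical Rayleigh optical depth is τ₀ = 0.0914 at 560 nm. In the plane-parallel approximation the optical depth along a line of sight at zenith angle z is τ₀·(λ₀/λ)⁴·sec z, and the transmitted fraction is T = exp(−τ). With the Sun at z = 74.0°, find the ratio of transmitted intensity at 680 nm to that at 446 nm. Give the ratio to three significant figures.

Airmass: sec 74.0° = 3.6280.
τ(680 nm) = 0.0914 × (560/680)⁴ × 3.6280 = 0.0914 × 0.4600 × 3.6280 = 0.1525.
τ(446 nm) = 0.0914 × (560/446)⁴ × 3.6280 = 0.0914 × 2.4855 × 3.6280 = 0.8242.
T(680)/T(446) = exp(τ_B − τ_A) = exp(0.6717) = 1.9575.

1.96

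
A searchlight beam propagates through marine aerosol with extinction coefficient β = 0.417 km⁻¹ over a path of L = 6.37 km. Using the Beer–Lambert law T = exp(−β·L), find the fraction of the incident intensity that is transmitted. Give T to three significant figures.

τ = β·L = 0.417 × 6.37 = 2.6563.
T = exp(−2.6563) = 0.0702.

0.0702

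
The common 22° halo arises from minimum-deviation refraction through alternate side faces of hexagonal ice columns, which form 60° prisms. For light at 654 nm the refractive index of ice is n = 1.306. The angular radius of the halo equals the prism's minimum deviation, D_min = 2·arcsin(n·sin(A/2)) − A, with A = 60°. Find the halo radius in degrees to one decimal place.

21.5°

n·sin(A/2) = 1.306 × sin 30° = 1.306 × 0.5000 = 0.6530.
D_min = 2·arcsin(0.6530) − 60° = 2 × 40.768° − 60° = 21.536°.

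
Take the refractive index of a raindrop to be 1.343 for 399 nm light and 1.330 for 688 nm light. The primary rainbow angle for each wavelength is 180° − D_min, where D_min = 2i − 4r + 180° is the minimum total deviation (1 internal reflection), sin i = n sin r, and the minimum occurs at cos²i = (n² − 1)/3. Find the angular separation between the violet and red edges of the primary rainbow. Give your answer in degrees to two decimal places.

At 399 nm (n = 1.343): cos²i = 0.26788 → i = 58.830°, r = 39.577°, D_min = 139.354°, rainbow angle = 40.646°.
At 688 nm (n = 1.330): cos²i = 0.25630 → i = 59.585°, r = 40.422°, D_min = 137.484°, rainbow angle = 42.516°.
Angular width = |40.646° − 42.516°| = 1.871°.

1.87°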